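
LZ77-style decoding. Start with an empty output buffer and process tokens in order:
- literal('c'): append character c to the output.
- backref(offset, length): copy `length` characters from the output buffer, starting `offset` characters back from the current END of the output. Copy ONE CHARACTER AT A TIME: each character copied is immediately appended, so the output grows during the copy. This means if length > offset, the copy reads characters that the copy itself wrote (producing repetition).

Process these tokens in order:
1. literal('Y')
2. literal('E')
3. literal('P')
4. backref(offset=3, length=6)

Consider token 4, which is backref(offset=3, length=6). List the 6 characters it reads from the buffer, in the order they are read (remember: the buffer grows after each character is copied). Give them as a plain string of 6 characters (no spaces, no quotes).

Token 1: literal('Y'). Output: "Y"
Token 2: literal('E'). Output: "YE"
Token 3: literal('P'). Output: "YEP"
Token 4: backref(off=3, len=6). Buffer before: "YEP" (len 3)
  byte 1: read out[0]='Y', append. Buffer now: "YEPY"
  byte 2: read out[1]='E', append. Buffer now: "YEPYE"
  byte 3: read out[2]='P', append. Buffer now: "YEPYEP"
  byte 4: read out[3]='Y', append. Buffer now: "YEPYEPY"
  byte 5: read out[4]='E', append. Buffer now: "YEPYEPYE"
  byte 6: read out[5]='P', append. Buffer now: "YEPYEPYEP"

Answer: YEPYEP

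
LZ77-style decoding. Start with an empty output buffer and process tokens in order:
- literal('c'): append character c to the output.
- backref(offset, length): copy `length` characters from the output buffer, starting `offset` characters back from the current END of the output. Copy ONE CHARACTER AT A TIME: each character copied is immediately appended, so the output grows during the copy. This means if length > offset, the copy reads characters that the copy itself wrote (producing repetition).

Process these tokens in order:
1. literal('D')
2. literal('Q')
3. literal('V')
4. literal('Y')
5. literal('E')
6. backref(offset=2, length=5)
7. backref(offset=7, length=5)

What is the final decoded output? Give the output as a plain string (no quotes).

Answer: DQVYEYEYEYYEYEY

Derivation:
Token 1: literal('D'). Output: "D"
Token 2: literal('Q'). Output: "DQ"
Token 3: literal('V'). Output: "DQV"
Token 4: literal('Y'). Output: "DQVY"
Token 5: literal('E'). Output: "DQVYE"
Token 6: backref(off=2, len=5) (overlapping!). Copied 'YEYEY' from pos 3. Output: "DQVYEYEYEY"
Token 7: backref(off=7, len=5). Copied 'YEYEY' from pos 3. Output: "DQVYEYEYEYYEYEY"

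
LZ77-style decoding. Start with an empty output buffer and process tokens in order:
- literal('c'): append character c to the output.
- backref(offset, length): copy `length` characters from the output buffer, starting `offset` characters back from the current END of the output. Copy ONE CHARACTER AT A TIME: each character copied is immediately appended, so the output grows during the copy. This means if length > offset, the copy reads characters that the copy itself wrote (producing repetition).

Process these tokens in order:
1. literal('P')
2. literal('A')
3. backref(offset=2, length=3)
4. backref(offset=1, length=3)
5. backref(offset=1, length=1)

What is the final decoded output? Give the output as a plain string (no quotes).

Token 1: literal('P'). Output: "P"
Token 2: literal('A'). Output: "PA"
Token 3: backref(off=2, len=3) (overlapping!). Copied 'PAP' from pos 0. Output: "PAPAP"
Token 4: backref(off=1, len=3) (overlapping!). Copied 'PPP' from pos 4. Output: "PAPAPPPP"
Token 5: backref(off=1, len=1). Copied 'P' from pos 7. Output: "PAPAPPPPP"

Answer: PAPAPPPPP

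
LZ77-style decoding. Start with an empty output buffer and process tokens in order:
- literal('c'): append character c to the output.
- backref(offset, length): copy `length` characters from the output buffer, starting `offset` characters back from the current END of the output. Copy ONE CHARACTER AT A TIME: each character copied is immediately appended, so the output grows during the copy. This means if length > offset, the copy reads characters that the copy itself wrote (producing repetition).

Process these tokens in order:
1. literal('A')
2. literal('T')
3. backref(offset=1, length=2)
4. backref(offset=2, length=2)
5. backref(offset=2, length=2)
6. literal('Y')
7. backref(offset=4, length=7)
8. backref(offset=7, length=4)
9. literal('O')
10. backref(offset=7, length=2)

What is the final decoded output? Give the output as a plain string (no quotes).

Answer: ATTTTTTTYTTTYTTTTTTYOTT

Derivation:
Token 1: literal('A'). Output: "A"
Token 2: literal('T'). Output: "AT"
Token 3: backref(off=1, len=2) (overlapping!). Copied 'TT' from pos 1. Output: "ATTT"
Token 4: backref(off=2, len=2). Copied 'TT' from pos 2. Output: "ATTTTT"
Token 5: backref(off=2, len=2). Copied 'TT' from pos 4. Output: "ATTTTTTT"
Token 6: literal('Y'). Output: "ATTTTTTTY"
Token 7: backref(off=4, len=7) (overlapping!). Copied 'TTTYTTT' from pos 5. Output: "ATTTTTTTYTTTYTTT"
Token 8: backref(off=7, len=4). Copied 'TTTY' from pos 9. Output: "ATTTTTTTYTTTYTTTTTTY"
Token 9: literal('O'). Output: "ATTTTTTTYTTTYTTTTTTYO"
Token 10: backref(off=7, len=2). Copied 'TT' from pos 14. Output: "ATTTTTTTYTTTYTTTTTTYOTT"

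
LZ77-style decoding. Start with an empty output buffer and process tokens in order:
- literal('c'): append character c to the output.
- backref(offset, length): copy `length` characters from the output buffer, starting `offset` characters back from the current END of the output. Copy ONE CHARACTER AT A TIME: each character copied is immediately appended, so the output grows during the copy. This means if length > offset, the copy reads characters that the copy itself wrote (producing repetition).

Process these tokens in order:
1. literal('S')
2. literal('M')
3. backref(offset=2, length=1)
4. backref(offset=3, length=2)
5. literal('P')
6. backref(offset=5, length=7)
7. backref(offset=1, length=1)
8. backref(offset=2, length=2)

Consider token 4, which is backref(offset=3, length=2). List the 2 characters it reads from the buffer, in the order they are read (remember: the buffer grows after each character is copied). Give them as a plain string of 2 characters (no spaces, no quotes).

Answer: SM

Derivation:
Token 1: literal('S'). Output: "S"
Token 2: literal('M'). Output: "SM"
Token 3: backref(off=2, len=1). Copied 'S' from pos 0. Output: "SMS"
Token 4: backref(off=3, len=2). Buffer before: "SMS" (len 3)
  byte 1: read out[0]='S', append. Buffer now: "SMSS"
  byte 2: read out[1]='M', append. Buffer now: "SMSSM"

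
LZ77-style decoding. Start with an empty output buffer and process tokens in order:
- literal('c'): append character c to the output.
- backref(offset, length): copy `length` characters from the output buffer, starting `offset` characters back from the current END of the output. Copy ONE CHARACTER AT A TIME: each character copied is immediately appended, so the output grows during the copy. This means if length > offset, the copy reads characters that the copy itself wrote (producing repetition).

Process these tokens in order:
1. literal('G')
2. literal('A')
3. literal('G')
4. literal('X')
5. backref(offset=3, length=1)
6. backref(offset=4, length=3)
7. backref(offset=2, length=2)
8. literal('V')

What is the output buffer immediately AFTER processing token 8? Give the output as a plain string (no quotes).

Answer: GAGXAAGXGXV

Derivation:
Token 1: literal('G'). Output: "G"
Token 2: literal('A'). Output: "GA"
Token 3: literal('G'). Output: "GAG"
Token 4: literal('X'). Output: "GAGX"
Token 5: backref(off=3, len=1). Copied 'A' from pos 1. Output: "GAGXA"
Token 6: backref(off=4, len=3). Copied 'AGX' from pos 1. Output: "GAGXAAGX"
Token 7: backref(off=2, len=2). Copied 'GX' from pos 6. Output: "GAGXAAGXGX"
Token 8: literal('V'). Output: "GAGXAAGXGXV"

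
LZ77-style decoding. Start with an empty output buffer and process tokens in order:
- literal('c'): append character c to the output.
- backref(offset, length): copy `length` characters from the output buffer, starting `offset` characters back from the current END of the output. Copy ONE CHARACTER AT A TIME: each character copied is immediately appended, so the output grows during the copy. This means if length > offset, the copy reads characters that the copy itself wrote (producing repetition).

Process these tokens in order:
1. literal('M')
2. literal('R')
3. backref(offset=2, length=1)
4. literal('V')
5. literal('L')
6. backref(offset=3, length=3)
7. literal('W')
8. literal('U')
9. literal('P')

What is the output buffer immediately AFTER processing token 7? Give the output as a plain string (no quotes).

Token 1: literal('M'). Output: "M"
Token 2: literal('R'). Output: "MR"
Token 3: backref(off=2, len=1). Copied 'M' from pos 0. Output: "MRM"
Token 4: literal('V'). Output: "MRMV"
Token 5: literal('L'). Output: "MRMVL"
Token 6: backref(off=3, len=3). Copied 'MVL' from pos 2. Output: "MRMVLMVL"
Token 7: literal('W'). Output: "MRMVLMVLW"

Answer: MRMVLMVLW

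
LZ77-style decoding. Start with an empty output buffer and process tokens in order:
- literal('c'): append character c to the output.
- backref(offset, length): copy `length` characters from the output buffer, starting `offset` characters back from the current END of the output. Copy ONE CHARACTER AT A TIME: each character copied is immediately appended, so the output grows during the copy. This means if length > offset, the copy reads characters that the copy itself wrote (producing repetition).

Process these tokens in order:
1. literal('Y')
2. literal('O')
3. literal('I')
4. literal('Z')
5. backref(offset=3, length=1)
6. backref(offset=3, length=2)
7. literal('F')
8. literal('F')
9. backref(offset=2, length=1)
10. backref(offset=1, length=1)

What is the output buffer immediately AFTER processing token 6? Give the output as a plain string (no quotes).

Token 1: literal('Y'). Output: "Y"
Token 2: literal('O'). Output: "YO"
Token 3: literal('I'). Output: "YOI"
Token 4: literal('Z'). Output: "YOIZ"
Token 5: backref(off=3, len=1). Copied 'O' from pos 1. Output: "YOIZO"
Token 6: backref(off=3, len=2). Copied 'IZ' from pos 2. Output: "YOIZOIZ"

Answer: YOIZOIZ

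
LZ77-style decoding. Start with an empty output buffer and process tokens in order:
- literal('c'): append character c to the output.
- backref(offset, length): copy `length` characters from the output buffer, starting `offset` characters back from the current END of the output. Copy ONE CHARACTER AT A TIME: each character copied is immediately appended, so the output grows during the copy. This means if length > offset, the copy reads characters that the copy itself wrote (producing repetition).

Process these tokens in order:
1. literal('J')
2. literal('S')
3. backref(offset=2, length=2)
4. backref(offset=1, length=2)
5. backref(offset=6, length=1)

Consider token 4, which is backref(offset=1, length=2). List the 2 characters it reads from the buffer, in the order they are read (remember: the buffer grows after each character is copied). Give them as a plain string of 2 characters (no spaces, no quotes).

Token 1: literal('J'). Output: "J"
Token 2: literal('S'). Output: "JS"
Token 3: backref(off=2, len=2). Copied 'JS' from pos 0. Output: "JSJS"
Token 4: backref(off=1, len=2). Buffer before: "JSJS" (len 4)
  byte 1: read out[3]='S', append. Buffer now: "JSJSS"
  byte 2: read out[4]='S', append. Buffer now: "JSJSSS"

Answer: SS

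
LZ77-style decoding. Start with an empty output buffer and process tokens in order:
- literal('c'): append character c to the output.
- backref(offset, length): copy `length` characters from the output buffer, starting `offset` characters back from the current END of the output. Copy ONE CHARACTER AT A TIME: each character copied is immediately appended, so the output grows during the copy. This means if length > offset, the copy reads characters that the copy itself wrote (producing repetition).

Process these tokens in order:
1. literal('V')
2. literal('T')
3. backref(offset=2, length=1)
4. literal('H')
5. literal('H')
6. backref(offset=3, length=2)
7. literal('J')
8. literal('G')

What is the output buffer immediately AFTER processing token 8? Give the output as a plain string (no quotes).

Answer: VTVHHVHJG

Derivation:
Token 1: literal('V'). Output: "V"
Token 2: literal('T'). Output: "VT"
Token 3: backref(off=2, len=1). Copied 'V' from pos 0. Output: "VTV"
Token 4: literal('H'). Output: "VTVH"
Token 5: literal('H'). Output: "VTVHH"
Token 6: backref(off=3, len=2). Copied 'VH' from pos 2. Output: "VTVHHVH"
Token 7: literal('J'). Output: "VTVHHVHJ"
Token 8: literal('G'). Output: "VTVHHVHJG"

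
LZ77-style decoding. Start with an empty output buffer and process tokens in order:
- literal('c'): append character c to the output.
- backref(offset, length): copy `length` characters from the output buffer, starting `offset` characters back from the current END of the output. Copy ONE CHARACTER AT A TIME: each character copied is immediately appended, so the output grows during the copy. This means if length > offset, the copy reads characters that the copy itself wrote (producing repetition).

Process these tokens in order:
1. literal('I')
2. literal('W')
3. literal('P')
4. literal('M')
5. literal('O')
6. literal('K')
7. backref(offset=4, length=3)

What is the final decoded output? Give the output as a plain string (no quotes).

Token 1: literal('I'). Output: "I"
Token 2: literal('W'). Output: "IW"
Token 3: literal('P'). Output: "IWP"
Token 4: literal('M'). Output: "IWPM"
Token 5: literal('O'). Output: "IWPMO"
Token 6: literal('K'). Output: "IWPMOK"
Token 7: backref(off=4, len=3). Copied 'PMO' from pos 2. Output: "IWPMOKPMO"

Answer: IWPMOKPMO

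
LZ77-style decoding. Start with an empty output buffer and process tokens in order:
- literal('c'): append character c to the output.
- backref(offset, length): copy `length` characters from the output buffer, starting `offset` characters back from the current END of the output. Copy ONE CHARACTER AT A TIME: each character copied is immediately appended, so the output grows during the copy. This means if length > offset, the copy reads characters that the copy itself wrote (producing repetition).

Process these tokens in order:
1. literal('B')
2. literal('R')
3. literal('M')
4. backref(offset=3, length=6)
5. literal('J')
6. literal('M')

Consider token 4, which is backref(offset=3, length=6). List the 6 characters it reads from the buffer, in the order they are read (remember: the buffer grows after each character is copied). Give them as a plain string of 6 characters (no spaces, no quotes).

Token 1: literal('B'). Output: "B"
Token 2: literal('R'). Output: "BR"
Token 3: literal('M'). Output: "BRM"
Token 4: backref(off=3, len=6). Buffer before: "BRM" (len 3)
  byte 1: read out[0]='B', append. Buffer now: "BRMB"
  byte 2: read out[1]='R', append. Buffer now: "BRMBR"
  byte 3: read out[2]='M', append. Buffer now: "BRMBRM"
  byte 4: read out[3]='B', append. Buffer now: "BRMBRMB"
  byte 5: read out[4]='R', append. Buffer now: "BRMBRMBR"
  byte 6: read out[5]='M', append. Buffer now: "BRMBRMBRM"

Answer: BRMBRM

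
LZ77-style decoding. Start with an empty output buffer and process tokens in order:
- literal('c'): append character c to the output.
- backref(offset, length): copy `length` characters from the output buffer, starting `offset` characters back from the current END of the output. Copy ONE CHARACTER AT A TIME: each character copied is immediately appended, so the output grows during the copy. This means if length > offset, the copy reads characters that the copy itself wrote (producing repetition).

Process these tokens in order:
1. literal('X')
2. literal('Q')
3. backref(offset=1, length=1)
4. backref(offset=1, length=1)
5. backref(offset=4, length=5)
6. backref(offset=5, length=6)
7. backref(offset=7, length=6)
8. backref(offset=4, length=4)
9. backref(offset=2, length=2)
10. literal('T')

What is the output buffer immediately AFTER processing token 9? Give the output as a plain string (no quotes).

Token 1: literal('X'). Output: "X"
Token 2: literal('Q'). Output: "XQ"
Token 3: backref(off=1, len=1). Copied 'Q' from pos 1. Output: "XQQ"
Token 4: backref(off=1, len=1). Copied 'Q' from pos 2. Output: "XQQQ"
Token 5: backref(off=4, len=5) (overlapping!). Copied 'XQQQX' from pos 0. Output: "XQQQXQQQX"
Token 6: backref(off=5, len=6) (overlapping!). Copied 'XQQQXX' from pos 4. Output: "XQQQXQQQXXQQQXX"
Token 7: backref(off=7, len=6). Copied 'XXQQQX' from pos 8. Output: "XQQQXQQQXXQQQXXXXQQQX"
Token 8: backref(off=4, len=4). Copied 'QQQX' from pos 17. Output: "XQQQXQQQXXQQQXXXXQQQXQQQX"
Token 9: backref(off=2, len=2). Copied 'QX' from pos 23. Output: "XQQQXQQQXXQQQXXXXQQQXQQQXQX"

Answer: XQQQXQQQXXQQQXXXXQQQXQQQXQX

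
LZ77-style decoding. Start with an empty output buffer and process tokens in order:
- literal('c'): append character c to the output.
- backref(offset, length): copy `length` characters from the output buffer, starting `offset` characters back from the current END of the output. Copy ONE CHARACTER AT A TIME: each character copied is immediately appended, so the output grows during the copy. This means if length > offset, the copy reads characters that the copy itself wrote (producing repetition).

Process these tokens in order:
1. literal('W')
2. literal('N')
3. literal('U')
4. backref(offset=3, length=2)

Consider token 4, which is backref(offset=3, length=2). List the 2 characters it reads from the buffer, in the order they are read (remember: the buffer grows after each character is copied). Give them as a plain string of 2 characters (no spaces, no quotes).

Token 1: literal('W'). Output: "W"
Token 2: literal('N'). Output: "WN"
Token 3: literal('U'). Output: "WNU"
Token 4: backref(off=3, len=2). Buffer before: "WNU" (len 3)
  byte 1: read out[0]='W', append. Buffer now: "WNUW"
  byte 2: read out[1]='N', append. Buffer now: "WNUWN"

Answer: WN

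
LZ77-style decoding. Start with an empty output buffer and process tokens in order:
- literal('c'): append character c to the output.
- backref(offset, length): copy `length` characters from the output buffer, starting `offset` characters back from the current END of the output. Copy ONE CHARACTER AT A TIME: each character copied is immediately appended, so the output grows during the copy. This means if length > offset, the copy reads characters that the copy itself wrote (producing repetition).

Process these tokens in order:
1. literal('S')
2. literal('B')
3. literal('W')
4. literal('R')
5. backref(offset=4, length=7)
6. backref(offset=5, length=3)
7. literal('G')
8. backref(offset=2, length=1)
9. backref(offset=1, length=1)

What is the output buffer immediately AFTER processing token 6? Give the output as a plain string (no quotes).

Token 1: literal('S'). Output: "S"
Token 2: literal('B'). Output: "SB"
Token 3: literal('W'). Output: "SBW"
Token 4: literal('R'). Output: "SBWR"
Token 5: backref(off=4, len=7) (overlapping!). Copied 'SBWRSBW' from pos 0. Output: "SBWRSBWRSBW"
Token 6: backref(off=5, len=3). Copied 'WRS' from pos 6. Output: "SBWRSBWRSBWWRS"

Answer: SBWRSBWRSBWWRS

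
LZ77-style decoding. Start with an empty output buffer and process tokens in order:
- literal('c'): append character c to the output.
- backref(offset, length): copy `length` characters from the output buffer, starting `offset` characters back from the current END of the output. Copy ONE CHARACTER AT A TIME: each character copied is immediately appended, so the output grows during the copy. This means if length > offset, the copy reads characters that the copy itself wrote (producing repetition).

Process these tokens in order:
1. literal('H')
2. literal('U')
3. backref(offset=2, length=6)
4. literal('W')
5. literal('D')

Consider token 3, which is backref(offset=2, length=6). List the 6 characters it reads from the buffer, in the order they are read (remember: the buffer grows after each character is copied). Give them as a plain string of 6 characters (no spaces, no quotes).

Token 1: literal('H'). Output: "H"
Token 2: literal('U'). Output: "HU"
Token 3: backref(off=2, len=6). Buffer before: "HU" (len 2)
  byte 1: read out[0]='H', append. Buffer now: "HUH"
  byte 2: read out[1]='U', append. Buffer now: "HUHU"
  byte 3: read out[2]='H', append. Buffer now: "HUHUH"
  byte 4: read out[3]='U', append. Buffer now: "HUHUHU"
  byte 5: read out[4]='H', append. Buffer now: "HUHUHUH"
  byte 6: read out[5]='U', append. Buffer now: "HUHUHUHU"

Answer: HUHUHU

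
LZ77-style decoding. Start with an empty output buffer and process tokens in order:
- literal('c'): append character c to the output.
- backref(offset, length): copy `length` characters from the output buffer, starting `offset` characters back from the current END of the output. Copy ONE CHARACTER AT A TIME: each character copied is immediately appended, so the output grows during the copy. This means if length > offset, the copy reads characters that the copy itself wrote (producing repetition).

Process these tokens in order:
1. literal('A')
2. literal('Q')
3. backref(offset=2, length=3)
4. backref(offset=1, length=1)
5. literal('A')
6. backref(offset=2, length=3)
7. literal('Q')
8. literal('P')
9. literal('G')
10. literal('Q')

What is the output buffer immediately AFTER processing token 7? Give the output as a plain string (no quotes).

Token 1: literal('A'). Output: "A"
Token 2: literal('Q'). Output: "AQ"
Token 3: backref(off=2, len=3) (overlapping!). Copied 'AQA' from pos 0. Output: "AQAQA"
Token 4: backref(off=1, len=1). Copied 'A' from pos 4. Output: "AQAQAA"
Token 5: literal('A'). Output: "AQAQAAA"
Token 6: backref(off=2, len=3) (overlapping!). Copied 'AAA' from pos 5. Output: "AQAQAAAAAA"
Token 7: literal('Q'). Output: "AQAQAAAAAAQ"

Answer: AQAQAAAAAAQ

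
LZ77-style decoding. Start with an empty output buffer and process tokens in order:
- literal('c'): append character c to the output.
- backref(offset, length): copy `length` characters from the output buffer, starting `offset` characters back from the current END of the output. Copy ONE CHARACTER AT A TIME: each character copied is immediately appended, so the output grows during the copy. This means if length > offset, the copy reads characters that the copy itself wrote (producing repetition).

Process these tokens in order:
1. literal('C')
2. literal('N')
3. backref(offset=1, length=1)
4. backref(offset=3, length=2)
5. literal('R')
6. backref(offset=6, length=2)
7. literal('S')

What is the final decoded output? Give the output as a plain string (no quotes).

Token 1: literal('C'). Output: "C"
Token 2: literal('N'). Output: "CN"
Token 3: backref(off=1, len=1). Copied 'N' from pos 1. Output: "CNN"
Token 4: backref(off=3, len=2). Copied 'CN' from pos 0. Output: "CNNCN"
Token 5: literal('R'). Output: "CNNCNR"
Token 6: backref(off=6, len=2). Copied 'CN' from pos 0. Output: "CNNCNRCN"
Token 7: literal('S'). Output: "CNNCNRCNS"

Answer: CNNCNRCNS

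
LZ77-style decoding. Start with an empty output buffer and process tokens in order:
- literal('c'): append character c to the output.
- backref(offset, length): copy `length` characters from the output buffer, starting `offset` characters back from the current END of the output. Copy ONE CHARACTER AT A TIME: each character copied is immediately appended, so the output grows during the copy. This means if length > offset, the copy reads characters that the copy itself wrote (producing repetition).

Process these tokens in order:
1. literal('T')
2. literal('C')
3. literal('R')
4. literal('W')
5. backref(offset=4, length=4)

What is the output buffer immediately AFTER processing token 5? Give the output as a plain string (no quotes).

Answer: TCRWTCRW

Derivation:
Token 1: literal('T'). Output: "T"
Token 2: literal('C'). Output: "TC"
Token 3: literal('R'). Output: "TCR"
Token 4: literal('W'). Output: "TCRW"
Token 5: backref(off=4, len=4). Copied 'TCRW' from pos 0. Output: "TCRWTCRW"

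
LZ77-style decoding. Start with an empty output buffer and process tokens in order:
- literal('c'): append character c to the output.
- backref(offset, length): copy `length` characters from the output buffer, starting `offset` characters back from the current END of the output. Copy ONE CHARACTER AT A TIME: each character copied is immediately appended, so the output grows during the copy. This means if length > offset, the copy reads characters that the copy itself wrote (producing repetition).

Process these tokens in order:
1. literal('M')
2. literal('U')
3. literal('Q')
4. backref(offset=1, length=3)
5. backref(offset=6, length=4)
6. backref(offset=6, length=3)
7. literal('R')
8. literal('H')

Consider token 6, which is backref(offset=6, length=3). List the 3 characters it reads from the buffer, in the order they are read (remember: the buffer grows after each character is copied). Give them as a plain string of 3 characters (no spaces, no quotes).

Answer: QQM

Derivation:
Token 1: literal('M'). Output: "M"
Token 2: literal('U'). Output: "MU"
Token 3: literal('Q'). Output: "MUQ"
Token 4: backref(off=1, len=3) (overlapping!). Copied 'QQQ' from pos 2. Output: "MUQQQQ"
Token 5: backref(off=6, len=4). Copied 'MUQQ' from pos 0. Output: "MUQQQQMUQQ"
Token 6: backref(off=6, len=3). Buffer before: "MUQQQQMUQQ" (len 10)
  byte 1: read out[4]='Q', append. Buffer now: "MUQQQQMUQQQ"
  byte 2: read out[5]='Q', append. Buffer now: "MUQQQQMUQQQQ"
  byte 3: read out[6]='M', append. Buffer now: "MUQQQQMUQQQQM"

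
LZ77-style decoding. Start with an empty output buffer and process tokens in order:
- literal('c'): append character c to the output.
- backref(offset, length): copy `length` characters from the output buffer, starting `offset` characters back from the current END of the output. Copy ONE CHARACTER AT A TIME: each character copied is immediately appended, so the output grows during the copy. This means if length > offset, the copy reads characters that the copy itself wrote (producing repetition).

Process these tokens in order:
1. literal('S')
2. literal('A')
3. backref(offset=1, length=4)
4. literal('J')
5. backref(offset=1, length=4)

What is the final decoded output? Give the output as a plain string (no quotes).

Token 1: literal('S'). Output: "S"
Token 2: literal('A'). Output: "SA"
Token 3: backref(off=1, len=4) (overlapping!). Copied 'AAAA' from pos 1. Output: "SAAAAA"
Token 4: literal('J'). Output: "SAAAAAJ"
Token 5: backref(off=1, len=4) (overlapping!). Copied 'JJJJ' from pos 6. Output: "SAAAAAJJJJJ"

Answer: SAAAAAJJJJJ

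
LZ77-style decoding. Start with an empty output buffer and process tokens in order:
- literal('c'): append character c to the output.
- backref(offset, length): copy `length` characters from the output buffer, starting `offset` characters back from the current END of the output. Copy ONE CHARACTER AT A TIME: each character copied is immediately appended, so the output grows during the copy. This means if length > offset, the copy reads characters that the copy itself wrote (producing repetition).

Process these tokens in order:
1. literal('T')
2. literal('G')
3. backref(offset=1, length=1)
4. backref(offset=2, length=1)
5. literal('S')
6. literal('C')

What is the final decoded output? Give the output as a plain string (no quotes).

Token 1: literal('T'). Output: "T"
Token 2: literal('G'). Output: "TG"
Token 3: backref(off=1, len=1). Copied 'G' from pos 1. Output: "TGG"
Token 4: backref(off=2, len=1). Copied 'G' from pos 1. Output: "TGGG"
Token 5: literal('S'). Output: "TGGGS"
Token 6: literal('C'). Output: "TGGGSC"

Answer: TGGGSC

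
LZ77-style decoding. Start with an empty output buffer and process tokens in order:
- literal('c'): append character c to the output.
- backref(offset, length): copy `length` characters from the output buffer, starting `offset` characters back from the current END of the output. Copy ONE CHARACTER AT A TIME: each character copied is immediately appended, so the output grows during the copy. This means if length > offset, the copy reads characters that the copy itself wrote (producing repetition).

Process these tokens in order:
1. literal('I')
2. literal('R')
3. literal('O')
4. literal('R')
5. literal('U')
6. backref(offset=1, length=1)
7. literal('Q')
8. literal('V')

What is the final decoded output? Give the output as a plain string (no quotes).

Token 1: literal('I'). Output: "I"
Token 2: literal('R'). Output: "IR"
Token 3: literal('O'). Output: "IRO"
Token 4: literal('R'). Output: "IROR"
Token 5: literal('U'). Output: "IRORU"
Token 6: backref(off=1, len=1). Copied 'U' from pos 4. Output: "IRORUU"
Token 7: literal('Q'). Output: "IRORUUQ"
Token 8: literal('V'). Output: "IRORUUQV"

Answer: IRORUUQV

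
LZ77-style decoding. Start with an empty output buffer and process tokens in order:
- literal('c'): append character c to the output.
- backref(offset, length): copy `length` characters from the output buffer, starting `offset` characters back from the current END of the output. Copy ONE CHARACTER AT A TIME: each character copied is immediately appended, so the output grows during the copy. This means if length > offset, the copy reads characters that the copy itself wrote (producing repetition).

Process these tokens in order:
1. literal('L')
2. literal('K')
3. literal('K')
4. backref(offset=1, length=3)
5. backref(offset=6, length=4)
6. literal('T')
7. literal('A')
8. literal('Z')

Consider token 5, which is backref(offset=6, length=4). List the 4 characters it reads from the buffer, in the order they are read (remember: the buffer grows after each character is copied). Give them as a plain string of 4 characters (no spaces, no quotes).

Answer: LKKK

Derivation:
Token 1: literal('L'). Output: "L"
Token 2: literal('K'). Output: "LK"
Token 3: literal('K'). Output: "LKK"
Token 4: backref(off=1, len=3) (overlapping!). Copied 'KKK' from pos 2. Output: "LKKKKK"
Token 5: backref(off=6, len=4). Buffer before: "LKKKKK" (len 6)
  byte 1: read out[0]='L', append. Buffer now: "LKKKKKL"
  byte 2: read out[1]='K', append. Buffer now: "LKKKKKLK"
  byte 3: read out[2]='K', append. Buffer now: "LKKKKKLKK"
  byte 4: read out[3]='K', append. Buffer now: "LKKKKKLKKK"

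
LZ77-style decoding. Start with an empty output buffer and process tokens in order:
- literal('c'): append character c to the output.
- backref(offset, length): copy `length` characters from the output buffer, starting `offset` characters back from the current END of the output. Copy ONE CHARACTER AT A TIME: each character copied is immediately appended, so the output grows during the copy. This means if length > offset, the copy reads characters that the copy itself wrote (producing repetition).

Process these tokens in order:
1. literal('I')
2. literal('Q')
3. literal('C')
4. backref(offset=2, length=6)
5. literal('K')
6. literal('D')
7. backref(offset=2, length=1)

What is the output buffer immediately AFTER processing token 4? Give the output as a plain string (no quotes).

Token 1: literal('I'). Output: "I"
Token 2: literal('Q'). Output: "IQ"
Token 3: literal('C'). Output: "IQC"
Token 4: backref(off=2, len=6) (overlapping!). Copied 'QCQCQC' from pos 1. Output: "IQCQCQCQC"

Answer: IQCQCQCQC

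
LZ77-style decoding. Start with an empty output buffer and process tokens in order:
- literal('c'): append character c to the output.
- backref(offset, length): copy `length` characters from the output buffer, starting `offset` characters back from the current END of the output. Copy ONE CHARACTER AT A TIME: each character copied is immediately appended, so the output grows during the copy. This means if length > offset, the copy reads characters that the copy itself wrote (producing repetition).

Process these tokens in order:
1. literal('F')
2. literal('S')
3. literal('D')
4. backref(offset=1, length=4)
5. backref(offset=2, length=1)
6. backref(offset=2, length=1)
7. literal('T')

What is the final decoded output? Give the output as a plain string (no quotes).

Answer: FSDDDDDDDT

Derivation:
Token 1: literal('F'). Output: "F"
Token 2: literal('S'). Output: "FS"
Token 3: literal('D'). Output: "FSD"
Token 4: backref(off=1, len=4) (overlapping!). Copied 'DDDD' from pos 2. Output: "FSDDDDD"
Token 5: backref(off=2, len=1). Copied 'D' from pos 5. Output: "FSDDDDDD"
Token 6: backref(off=2, len=1). Copied 'D' from pos 6. Output: "FSDDDDDDD"
Token 7: literal('T'). Output: "FSDDDDDDDT"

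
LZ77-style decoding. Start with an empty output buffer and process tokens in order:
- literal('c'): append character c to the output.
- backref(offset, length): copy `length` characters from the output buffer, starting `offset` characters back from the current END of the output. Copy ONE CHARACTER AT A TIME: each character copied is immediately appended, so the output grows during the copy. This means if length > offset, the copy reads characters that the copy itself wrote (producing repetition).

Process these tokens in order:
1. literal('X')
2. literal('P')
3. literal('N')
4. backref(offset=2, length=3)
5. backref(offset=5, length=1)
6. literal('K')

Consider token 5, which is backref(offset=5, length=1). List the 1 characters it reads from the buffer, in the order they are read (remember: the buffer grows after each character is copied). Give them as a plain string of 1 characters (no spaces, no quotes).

Answer: P

Derivation:
Token 1: literal('X'). Output: "X"
Token 2: literal('P'). Output: "XP"
Token 3: literal('N'). Output: "XPN"
Token 4: backref(off=2, len=3) (overlapping!). Copied 'PNP' from pos 1. Output: "XPNPNP"
Token 5: backref(off=5, len=1). Buffer before: "XPNPNP" (len 6)
  byte 1: read out[1]='P', append. Buffer now: "XPNPNPP"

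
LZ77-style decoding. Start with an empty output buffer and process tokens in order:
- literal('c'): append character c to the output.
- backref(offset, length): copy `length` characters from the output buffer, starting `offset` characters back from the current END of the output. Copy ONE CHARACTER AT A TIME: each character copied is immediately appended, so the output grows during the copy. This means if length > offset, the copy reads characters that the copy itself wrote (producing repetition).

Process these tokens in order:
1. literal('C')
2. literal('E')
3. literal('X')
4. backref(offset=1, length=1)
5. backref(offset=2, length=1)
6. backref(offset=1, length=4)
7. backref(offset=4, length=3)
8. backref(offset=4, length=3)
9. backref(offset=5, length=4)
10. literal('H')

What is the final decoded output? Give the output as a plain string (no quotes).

Token 1: literal('C'). Output: "C"
Token 2: literal('E'). Output: "CE"
Token 3: literal('X'). Output: "CEX"
Token 4: backref(off=1, len=1). Copied 'X' from pos 2. Output: "CEXX"
Token 5: backref(off=2, len=1). Copied 'X' from pos 2. Output: "CEXXX"
Token 6: backref(off=1, len=4) (overlapping!). Copied 'XXXX' from pos 4. Output: "CEXXXXXXX"
Token 7: backref(off=4, len=3). Copied 'XXX' from pos 5. Output: "CEXXXXXXXXXX"
Token 8: backref(off=4, len=3). Copied 'XXX' from pos 8. Output: "CEXXXXXXXXXXXXX"
Token 9: backref(off=5, len=4). Copied 'XXXX' from pos 10. Output: "CEXXXXXXXXXXXXXXXXX"
Token 10: literal('H'). Output: "CEXXXXXXXXXXXXXXXXXH"

Answer: CEXXXXXXXXXXXXXXXXXH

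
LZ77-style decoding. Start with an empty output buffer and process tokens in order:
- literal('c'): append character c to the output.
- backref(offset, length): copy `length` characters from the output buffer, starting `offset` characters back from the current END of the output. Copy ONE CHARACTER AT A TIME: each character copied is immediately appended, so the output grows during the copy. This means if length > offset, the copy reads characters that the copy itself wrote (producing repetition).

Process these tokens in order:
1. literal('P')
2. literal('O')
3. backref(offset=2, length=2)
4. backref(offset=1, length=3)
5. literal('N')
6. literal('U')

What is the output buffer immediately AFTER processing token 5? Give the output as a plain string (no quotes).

Answer: POPOOOON

Derivation:
Token 1: literal('P'). Output: "P"
Token 2: literal('O'). Output: "PO"
Token 3: backref(off=2, len=2). Copied 'PO' from pos 0. Output: "POPO"
Token 4: backref(off=1, len=3) (overlapping!). Copied 'OOO' from pos 3. Output: "POPOOOO"
Token 5: literal('N'). Output: "POPOOOON"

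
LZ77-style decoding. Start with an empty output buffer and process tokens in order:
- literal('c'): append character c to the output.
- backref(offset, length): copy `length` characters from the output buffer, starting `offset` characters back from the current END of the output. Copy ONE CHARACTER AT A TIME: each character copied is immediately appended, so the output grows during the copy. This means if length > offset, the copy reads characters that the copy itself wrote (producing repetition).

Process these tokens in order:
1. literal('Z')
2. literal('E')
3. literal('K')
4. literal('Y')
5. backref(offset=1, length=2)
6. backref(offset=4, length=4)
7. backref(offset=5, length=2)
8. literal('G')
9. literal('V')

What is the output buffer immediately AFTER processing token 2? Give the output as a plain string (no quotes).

Answer: ZE

Derivation:
Token 1: literal('Z'). Output: "Z"
Token 2: literal('E'). Output: "ZE"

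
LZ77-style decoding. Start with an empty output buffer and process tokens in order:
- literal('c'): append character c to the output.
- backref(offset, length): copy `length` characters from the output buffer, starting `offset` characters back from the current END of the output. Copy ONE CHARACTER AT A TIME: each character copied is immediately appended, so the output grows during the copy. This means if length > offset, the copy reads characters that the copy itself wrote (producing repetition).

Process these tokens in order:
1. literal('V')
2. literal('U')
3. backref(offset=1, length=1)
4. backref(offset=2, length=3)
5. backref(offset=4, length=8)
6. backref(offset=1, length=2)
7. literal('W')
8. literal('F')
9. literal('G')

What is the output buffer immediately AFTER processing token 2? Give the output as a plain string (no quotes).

Answer: VU

Derivation:
Token 1: literal('V'). Output: "V"
Token 2: literal('U'). Output: "VU"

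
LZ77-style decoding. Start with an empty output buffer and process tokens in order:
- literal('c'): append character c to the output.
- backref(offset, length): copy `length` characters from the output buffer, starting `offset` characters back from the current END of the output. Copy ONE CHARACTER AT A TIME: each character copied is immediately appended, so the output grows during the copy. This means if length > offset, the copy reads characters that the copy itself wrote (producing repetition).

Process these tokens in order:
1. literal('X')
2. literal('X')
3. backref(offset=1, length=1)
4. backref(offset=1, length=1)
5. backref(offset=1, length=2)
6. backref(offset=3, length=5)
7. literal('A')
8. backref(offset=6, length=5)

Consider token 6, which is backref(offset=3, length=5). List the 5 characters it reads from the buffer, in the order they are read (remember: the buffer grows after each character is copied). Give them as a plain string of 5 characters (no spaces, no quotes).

Token 1: literal('X'). Output: "X"
Token 2: literal('X'). Output: "XX"
Token 3: backref(off=1, len=1). Copied 'X' from pos 1. Output: "XXX"
Token 4: backref(off=1, len=1). Copied 'X' from pos 2. Output: "XXXX"
Token 5: backref(off=1, len=2) (overlapping!). Copied 'XX' from pos 3. Output: "XXXXXX"
Token 6: backref(off=3, len=5). Buffer before: "XXXXXX" (len 6)
  byte 1: read out[3]='X', append. Buffer now: "XXXXXXX"
  byte 2: read out[4]='X', append. Buffer now: "XXXXXXXX"
  byte 3: read out[5]='X', append. Buffer now: "XXXXXXXXX"
  byte 4: read out[6]='X', append. Buffer now: "XXXXXXXXXX"
  byte 5: read out[7]='X', append. Buffer now: "XXXXXXXXXXX"

Answer: XXXXX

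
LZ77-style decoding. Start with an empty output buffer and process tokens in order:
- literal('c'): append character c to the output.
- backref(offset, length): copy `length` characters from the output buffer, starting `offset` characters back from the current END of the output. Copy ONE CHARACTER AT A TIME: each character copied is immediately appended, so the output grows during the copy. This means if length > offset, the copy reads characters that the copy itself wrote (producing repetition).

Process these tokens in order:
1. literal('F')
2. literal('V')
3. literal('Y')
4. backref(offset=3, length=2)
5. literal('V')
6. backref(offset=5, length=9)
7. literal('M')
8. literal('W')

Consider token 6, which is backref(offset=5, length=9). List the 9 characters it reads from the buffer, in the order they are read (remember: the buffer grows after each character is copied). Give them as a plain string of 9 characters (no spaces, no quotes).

Token 1: literal('F'). Output: "F"
Token 2: literal('V'). Output: "FV"
Token 3: literal('Y'). Output: "FVY"
Token 4: backref(off=3, len=2). Copied 'FV' from pos 0. Output: "FVYFV"
Token 5: literal('V'). Output: "FVYFVV"
Token 6: backref(off=5, len=9). Buffer before: "FVYFVV" (len 6)
  byte 1: read out[1]='V', append. Buffer now: "FVYFVVV"
  byte 2: read out[2]='Y', append. Buffer now: "FVYFVVVY"
  byte 3: read out[3]='F', append. Buffer now: "FVYFVVVYF"
  byte 4: read out[4]='V', append. Buffer now: "FVYFVVVYFV"
  byte 5: read out[5]='V', append. Buffer now: "FVYFVVVYFVV"
  byte 6: read out[6]='V', append. Buffer now: "FVYFVVVYFVVV"
  byte 7: read out[7]='Y', append. Buffer now: "FVYFVVVYFVVVY"
  byte 8: read out[8]='F', append. Buffer now: "FVYFVVVYFVVVYF"
  byte 9: read out[9]='V', append. Buffer now: "FVYFVVVYFVVVYFV"

Answer: VYFVVVYFV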